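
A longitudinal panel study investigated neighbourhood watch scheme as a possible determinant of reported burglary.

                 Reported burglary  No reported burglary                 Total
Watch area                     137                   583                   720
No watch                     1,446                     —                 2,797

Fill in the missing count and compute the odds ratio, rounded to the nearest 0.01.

The missing cell is in the unexposed row: 2797 − 1446 = 1351.
So a = 137, b = 583, c = 1446, d = 1351.
OR = (a·d)/(b·c) = (137 × 1351) / (583 × 1446) = 185087 / 843018 = 0.21955

0.22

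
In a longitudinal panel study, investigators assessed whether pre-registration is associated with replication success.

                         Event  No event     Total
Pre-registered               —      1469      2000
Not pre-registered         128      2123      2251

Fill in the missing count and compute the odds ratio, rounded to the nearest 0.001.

The missing cell is in the exposed row: 2000 − 1469 = 531.
So a = 531, b = 1469, c = 128, d = 2123.
OR = (a·d)/(b·c) = (531 × 2123) / (1469 × 128) = 1127313 / 188032 = 5.99533

5.995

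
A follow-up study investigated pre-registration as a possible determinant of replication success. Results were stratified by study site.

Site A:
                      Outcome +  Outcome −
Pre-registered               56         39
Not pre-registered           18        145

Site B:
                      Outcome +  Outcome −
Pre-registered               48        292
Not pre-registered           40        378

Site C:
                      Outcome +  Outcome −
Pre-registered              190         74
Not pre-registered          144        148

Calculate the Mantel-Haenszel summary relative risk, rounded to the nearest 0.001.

1.739

RR_MH = Σ(aᵢ·n₀ᵢ/nᵢ) / Σ(cᵢ·n₁ᵢ/nᵢ), with n₁ᵢ = aᵢ+bᵢ (exposed), n₀ᵢ = cᵢ+dᵢ (unexposed), nᵢ = n₁ᵢ+n₀ᵢ.
Stratum 1 (Site A): n₁ = 95, n₀ = 163, n = 258; a·n₀/n = 56·163/258 = 35.3798; c·n₁/n = 18·95/258 = 6.6279
Stratum 2 (Site B): n₁ = 340, n₀ = 418, n = 758; a·n₀/n = 48·418/758 = 26.4697; c·n₁/n = 40·340/758 = 17.9420
Stratum 3 (Site C): n₁ = 264, n₀ = 292, n = 556; a·n₀/n = 190·292/556 = 99.7842; c·n₁/n = 144·264/556 = 68.3741
RR_MH = (35.3798 + 26.4697 + 99.7842) / (6.6279 + 17.9420 + 68.3741) = 161.6337 / 92.9440 = 1.73904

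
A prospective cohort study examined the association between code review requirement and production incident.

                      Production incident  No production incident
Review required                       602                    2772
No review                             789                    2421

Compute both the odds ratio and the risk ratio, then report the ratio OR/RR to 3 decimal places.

Cells: a = 602, b = 2772, c = 789, d = 2421.
OR = (602·2421)/(2772·789) = 1457442/2187108 = 0.66638
Risk in exposed = 602/3374 = 0.17842; risk in unexposed = 789/3210 = 0.24579; RR = 0.72590
OR/RR = 0.66638 / 0.72590 = 0.91800
The outcome is not rare, so the OR lies further from 1 than the RR.

0.918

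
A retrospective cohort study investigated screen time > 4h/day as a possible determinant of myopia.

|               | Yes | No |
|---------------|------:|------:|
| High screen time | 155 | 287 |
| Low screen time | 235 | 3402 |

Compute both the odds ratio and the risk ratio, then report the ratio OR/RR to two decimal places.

Cells: a = 155, b = 287, c = 235, d = 3402.
OR = (155·3402)/(287·235) = 527310/67445 = 7.81837
Risk in exposed = 155/442 = 0.35068; risk in unexposed = 235/3637 = 0.06461; RR = 5.42731
OR/RR = 7.81837 / 5.42731 = 1.44056
The outcome is not rare, so the OR lies further from 1 than the RR.

1.44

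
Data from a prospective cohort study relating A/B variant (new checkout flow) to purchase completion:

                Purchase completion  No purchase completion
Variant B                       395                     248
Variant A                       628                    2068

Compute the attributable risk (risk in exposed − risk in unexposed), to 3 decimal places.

0.381

Cells: a = 395, b = 248, c = 628, d = 2068.
Risk in exposed = 395/643 = 0.614308; risk in unexposed = 628/2696 = 0.232938.
Risk difference = 0.614308 − 0.232938 = 0.381370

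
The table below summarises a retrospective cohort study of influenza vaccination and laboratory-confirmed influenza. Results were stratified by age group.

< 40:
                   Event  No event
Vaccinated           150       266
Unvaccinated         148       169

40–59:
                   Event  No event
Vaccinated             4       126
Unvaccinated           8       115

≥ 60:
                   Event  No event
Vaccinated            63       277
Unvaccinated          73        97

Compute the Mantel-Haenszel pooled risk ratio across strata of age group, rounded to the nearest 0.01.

0.64

RR_MH = Σ(aᵢ·n₀ᵢ/nᵢ) / Σ(cᵢ·n₁ᵢ/nᵢ), with n₁ᵢ = aᵢ+bᵢ (exposed), n₀ᵢ = cᵢ+dᵢ (unexposed), nᵢ = n₁ᵢ+n₀ᵢ.
Stratum 1 (< 40): n₁ = 416, n₀ = 317, n = 733; a·n₀/n = 150·317/733 = 64.8704; c·n₁/n = 148·416/733 = 83.9945
Stratum 2 (40–59): n₁ = 130, n₀ = 123, n = 253; a·n₀/n = 4·123/253 = 1.9447; c·n₁/n = 8·130/253 = 4.1107
Stratum 3 (≥ 60): n₁ = 340, n₀ = 170, n = 510; a·n₀/n = 63·170/510 = 21.0000; c·n₁/n = 73·340/510 = 48.6667
RR_MH = (64.8704 + 1.9447 + 21.0000) / (83.9945 + 4.1107 + 48.6667) = 87.8151 / 136.7719 = 0.64205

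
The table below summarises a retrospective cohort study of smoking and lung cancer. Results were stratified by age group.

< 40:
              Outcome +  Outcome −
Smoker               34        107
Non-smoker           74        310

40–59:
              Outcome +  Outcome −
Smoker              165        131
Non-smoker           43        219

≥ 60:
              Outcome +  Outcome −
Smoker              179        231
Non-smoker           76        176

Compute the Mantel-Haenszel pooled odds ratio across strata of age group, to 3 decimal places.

OR_MH = Σ(aᵢdᵢ/nᵢ) / Σ(bᵢcᵢ/nᵢ), where nᵢ is the stratum total.
Stratum 1 (< 40): n = 525; a·d/n = 34·310/525 = 20.0762; b·c/n = 107·74/525 = 15.0819
Stratum 2 (40–59): n = 558; a·d/n = 165·219/558 = 64.7581; b·c/n = 131·43/558 = 10.0950
Stratum 3 (≥ 60): n = 662; a·d/n = 179·176/662 = 47.5891; b·c/n = 231·76/662 = 26.5196
OR_MH = (20.0762 + 64.7581 + 47.5891) / (15.0819 + 10.0950 + 26.5196) = 132.4234 / 51.6965 = 2.56155

2.562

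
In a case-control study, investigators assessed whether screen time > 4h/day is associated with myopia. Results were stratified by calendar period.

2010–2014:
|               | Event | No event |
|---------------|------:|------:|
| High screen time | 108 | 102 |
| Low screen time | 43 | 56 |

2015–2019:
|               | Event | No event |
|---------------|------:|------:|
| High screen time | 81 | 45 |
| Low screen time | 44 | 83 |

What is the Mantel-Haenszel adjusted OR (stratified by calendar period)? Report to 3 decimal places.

2.096

OR_MH = Σ(aᵢdᵢ/nᵢ) / Σ(bᵢcᵢ/nᵢ), where nᵢ is the stratum total.
Stratum 1 (2010–2014): n = 309; a·d/n = 108·56/309 = 19.5728; b·c/n = 102·43/309 = 14.1942
Stratum 2 (2015–2019): n = 253; a·d/n = 81·83/253 = 26.5731; b·c/n = 45·44/253 = 7.8261
OR_MH = (19.5728 + 26.5731) / (14.1942 + 7.8261) = 46.1459 / 22.0203 = 2.09561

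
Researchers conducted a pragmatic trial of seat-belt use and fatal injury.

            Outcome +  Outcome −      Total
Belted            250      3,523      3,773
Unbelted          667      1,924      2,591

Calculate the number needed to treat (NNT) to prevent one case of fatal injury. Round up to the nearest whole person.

Risk in treated group = 250/3773 = 0.06626; risk in control = 667/2591 = 0.25743.
Absolute risk reduction = 0.25743 − 0.06626 = 0.19117
NNT = 1 / ARR = 1 / 0.19117 = 5.231 → round up → 6

6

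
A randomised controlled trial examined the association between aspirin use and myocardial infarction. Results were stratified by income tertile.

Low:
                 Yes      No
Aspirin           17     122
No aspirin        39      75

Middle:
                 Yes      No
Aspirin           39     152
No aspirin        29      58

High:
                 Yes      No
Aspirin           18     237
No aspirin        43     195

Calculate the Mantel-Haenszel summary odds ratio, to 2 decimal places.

OR_MH = Σ(aᵢdᵢ/nᵢ) / Σ(bᵢcᵢ/nᵢ), where nᵢ is the stratum total.
Stratum 1 (Low): n = 253; a·d/n = 17·75/253 = 5.0395; b·c/n = 122·39/253 = 18.8063
Stratum 2 (Middle): n = 278; a·d/n = 39·58/278 = 8.1367; b·c/n = 152·29/278 = 15.8561
Stratum 3 (High): n = 493; a·d/n = 18·195/493 = 7.1197; b·c/n = 237·43/493 = 20.6714
OR_MH = (5.0395 + 8.1367 + 7.1197) / (18.8063 + 15.8561 + 20.6714) = 20.2959 / 55.3338 = 0.36679

0.37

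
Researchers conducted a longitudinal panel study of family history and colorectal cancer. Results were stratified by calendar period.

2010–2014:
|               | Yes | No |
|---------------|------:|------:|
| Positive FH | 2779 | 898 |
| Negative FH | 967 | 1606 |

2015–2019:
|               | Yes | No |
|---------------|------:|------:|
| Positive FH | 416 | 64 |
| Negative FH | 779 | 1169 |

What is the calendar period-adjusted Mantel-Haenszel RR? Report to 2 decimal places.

RR_MH = Σ(aᵢ·n₀ᵢ/nᵢ) / Σ(cᵢ·n₁ᵢ/nᵢ), with n₁ᵢ = aᵢ+bᵢ (exposed), n₀ᵢ = cᵢ+dᵢ (unexposed), nᵢ = n₁ᵢ+n₀ᵢ.
Stratum 1 (2010–2014): n₁ = 3677, n₀ = 2573, n = 6250; a·n₀/n = 2779·2573/6250 = 1144.0587; c·n₁/n = 967·3677/6250 = 568.9054
Stratum 2 (2015–2019): n₁ = 480, n₀ = 1948, n = 2428; a·n₀/n = 416·1948/2428 = 333.7595; c·n₁/n = 779·480/2428 = 154.0033
RR_MH = (1144.0587 + 333.7595) / (568.9054 + 154.0033) = 1477.8182 / 722.9087 = 2.04427

2.04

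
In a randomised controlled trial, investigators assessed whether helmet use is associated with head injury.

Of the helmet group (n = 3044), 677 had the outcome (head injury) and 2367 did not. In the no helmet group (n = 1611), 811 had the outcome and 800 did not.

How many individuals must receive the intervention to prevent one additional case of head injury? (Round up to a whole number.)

Risk in treated group = 677/3044 = 0.22240; risk in control = 811/1611 = 0.50341.
Absolute risk reduction = 0.50341 − 0.22240 = 0.28101
NNT = 1 / ARR = 1 / 0.28101 = 3.559 → round up → 4

4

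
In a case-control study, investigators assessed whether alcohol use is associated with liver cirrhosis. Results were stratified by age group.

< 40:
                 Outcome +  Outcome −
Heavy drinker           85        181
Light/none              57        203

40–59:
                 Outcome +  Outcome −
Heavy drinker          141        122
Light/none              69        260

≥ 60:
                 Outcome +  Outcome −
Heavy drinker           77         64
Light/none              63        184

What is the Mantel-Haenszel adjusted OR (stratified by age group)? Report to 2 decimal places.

2.97

OR_MH = Σ(aᵢdᵢ/nᵢ) / Σ(bᵢcᵢ/nᵢ), where nᵢ is the stratum total.
Stratum 1 (< 40): n = 526; a·d/n = 85·203/526 = 32.8042; b·c/n = 181·57/526 = 19.6141
Stratum 2 (40–59): n = 592; a·d/n = 141·260/592 = 61.9257; b·c/n = 122·69/592 = 14.2196
Stratum 3 (≥ 60): n = 388; a·d/n = 77·184/388 = 36.5155; b·c/n = 64·63/388 = 10.3918
OR_MH = (32.8042 + 61.9257 + 36.5155) / (19.6141 + 14.2196 + 10.3918) = 131.2453 / 44.2254 = 2.96764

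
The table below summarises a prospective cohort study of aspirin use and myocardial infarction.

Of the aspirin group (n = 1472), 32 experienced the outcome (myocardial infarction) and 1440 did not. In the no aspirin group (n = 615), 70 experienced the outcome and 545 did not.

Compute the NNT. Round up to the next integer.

11

Risk in treated group = 32/1472 = 0.02174; risk in control = 70/615 = 0.11382.
Absolute risk reduction = 0.11382 − 0.02174 = 0.09208
NNT = 1 / ARR = 1 / 0.09208 = 10.860 → round up → 11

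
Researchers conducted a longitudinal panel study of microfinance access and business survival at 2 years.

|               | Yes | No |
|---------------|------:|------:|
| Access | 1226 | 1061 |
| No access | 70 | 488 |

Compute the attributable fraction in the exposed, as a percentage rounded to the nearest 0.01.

76.60

Cells: a = 1226, b = 1061, c = 70, d = 488.
Risk in exposed = 1226/2287 = 0.53607; risk in unexposed = 70/558 = 0.12545.
RR = 0.53607/0.12545 = 4.27327
AR% = (RR − 1)/RR × 100 = (4.27327 − 1)/4.27327 × 100 = 76.5987%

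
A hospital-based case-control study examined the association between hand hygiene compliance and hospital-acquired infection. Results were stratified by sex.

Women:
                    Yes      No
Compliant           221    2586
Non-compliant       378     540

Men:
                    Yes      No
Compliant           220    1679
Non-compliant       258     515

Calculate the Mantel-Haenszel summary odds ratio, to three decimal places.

OR_MH = Σ(aᵢdᵢ/nᵢ) / Σ(bᵢcᵢ/nᵢ), where nᵢ is the stratum total.
Stratum 1 (Women): n = 3725; a·d/n = 221·540/3725 = 32.0376; b·c/n = 2586·378/3725 = 262.4183
Stratum 2 (Men): n = 2672; a·d/n = 220·515/2672 = 42.4027; b·c/n = 1679·258/2672 = 162.1190
OR_MH = (32.0376 + 42.4027) / (262.4183 + 162.1190) = 74.4403 / 424.5373 = 0.17534

0.175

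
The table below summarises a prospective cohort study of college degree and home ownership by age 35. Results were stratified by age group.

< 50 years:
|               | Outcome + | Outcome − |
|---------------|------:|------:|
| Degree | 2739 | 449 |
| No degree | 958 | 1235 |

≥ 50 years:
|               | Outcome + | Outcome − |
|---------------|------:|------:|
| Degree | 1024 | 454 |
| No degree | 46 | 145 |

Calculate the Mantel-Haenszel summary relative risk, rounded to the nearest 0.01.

2.03

RR_MH = Σ(aᵢ·n₀ᵢ/nᵢ) / Σ(cᵢ·n₁ᵢ/nᵢ), with n₁ᵢ = aᵢ+bᵢ (exposed), n₀ᵢ = cᵢ+dᵢ (unexposed), nᵢ = n₁ᵢ+n₀ᵢ.
Stratum 1 (< 50 years): n₁ = 3188, n₀ = 2193, n = 5381; a·n₀/n = 2739·2193/5381 = 1116.2659; c·n₁/n = 958·3188/5381 = 567.5718
Stratum 2 (≥ 50 years): n₁ = 1478, n₀ = 191, n = 1669; a·n₀/n = 1024·191/1669 = 117.1863; c·n₁/n = 46·1478/1669 = 40.7358
RR_MH = (1116.2659 + 117.1863) / (567.5718 + 40.7358) = 1233.4523 / 608.3076 = 2.02768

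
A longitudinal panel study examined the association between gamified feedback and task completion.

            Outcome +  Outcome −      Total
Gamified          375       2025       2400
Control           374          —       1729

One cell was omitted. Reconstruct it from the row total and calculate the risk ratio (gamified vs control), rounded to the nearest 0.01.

The missing cell is in the unexposed row: 1729 − 374 = 1355.
So a = 375, b = 2025, c = 374, d = 1355.
RR = [a/(a+b)] / [c/(c+d)] = (375/2400) / (374/1729) = 0.15625/0.21631 = 0.72234

0.72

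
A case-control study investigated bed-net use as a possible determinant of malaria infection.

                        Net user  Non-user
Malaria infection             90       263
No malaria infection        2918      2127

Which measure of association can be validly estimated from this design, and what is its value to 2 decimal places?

Reading the table with exposure as columns: a = 90 (Net user, case), b = 2918 (Net user, non-case), c = 263 (Non-user, case), d = 2127.
This is a case-control study: participants were sampled on outcome status, so risks in the source population cannot be estimated directly — relative risk is not valid here. The odds ratio is the appropriate measure.
OR = (a·d)/(b·c) = (90 × 2127) / (2918 × 263) = 191430 / 767434 = 0.24944

0.25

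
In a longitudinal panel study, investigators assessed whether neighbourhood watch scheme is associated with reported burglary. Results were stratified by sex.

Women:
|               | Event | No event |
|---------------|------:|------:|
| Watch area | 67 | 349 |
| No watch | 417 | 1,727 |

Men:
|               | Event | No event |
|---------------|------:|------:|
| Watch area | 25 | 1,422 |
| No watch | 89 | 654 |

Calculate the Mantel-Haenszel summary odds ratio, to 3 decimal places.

OR_MH = Σ(aᵢdᵢ/nᵢ) / Σ(bᵢcᵢ/nᵢ), where nᵢ is the stratum total.
Stratum 1 (Women): n = 2560; a·d/n = 67·1727/2560 = 45.1988; b·c/n = 349·417/2560 = 56.8488
Stratum 2 (Men): n = 2190; a·d/n = 25·654/2190 = 7.4658; b·c/n = 1422·89/2190 = 57.7890
OR_MH = (45.1988 + 7.4658) / (56.8488 + 57.7890) = 52.6646 / 114.6379 = 0.45940

0.459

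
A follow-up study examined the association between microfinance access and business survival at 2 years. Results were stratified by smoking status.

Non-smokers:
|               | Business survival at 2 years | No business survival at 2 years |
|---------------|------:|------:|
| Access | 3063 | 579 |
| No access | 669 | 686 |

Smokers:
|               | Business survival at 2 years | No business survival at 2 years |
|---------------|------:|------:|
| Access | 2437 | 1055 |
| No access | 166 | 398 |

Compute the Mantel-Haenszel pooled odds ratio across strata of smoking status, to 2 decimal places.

5.47

OR_MH = Σ(aᵢdᵢ/nᵢ) / Σ(bᵢcᵢ/nᵢ), where nᵢ is the stratum total.
Stratum 1 (Non-smokers): n = 4997; a·d/n = 3063·686/4997 = 420.4959; b·c/n = 579·669/4997 = 77.5167
Stratum 2 (Smokers): n = 4056; a·d/n = 2437·398/4056 = 239.1336; b·c/n = 1055·166/4056 = 43.1780
OR_MH = (420.4959 + 239.1336) / (77.5167 + 43.1780) = 659.6295 / 120.6947 = 5.46527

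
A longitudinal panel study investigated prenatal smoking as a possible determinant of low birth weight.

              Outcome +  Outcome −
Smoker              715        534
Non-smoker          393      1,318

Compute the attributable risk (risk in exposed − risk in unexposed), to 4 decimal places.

0.3428

Cells: a = 715, b = 534, c = 393, d = 1318.
Risk in exposed = 715/1249 = 0.572458; risk in unexposed = 393/1711 = 0.229690.
Risk difference = 0.572458 − 0.229690 = 0.342768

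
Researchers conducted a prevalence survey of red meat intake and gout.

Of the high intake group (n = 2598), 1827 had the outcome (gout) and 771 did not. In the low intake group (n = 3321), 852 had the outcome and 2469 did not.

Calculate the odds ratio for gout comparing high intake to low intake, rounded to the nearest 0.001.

6.867

From the description: a = 1827, b = 771, c = 852, d = 2469.
OR = (a·d)/(b·c) = (1827 × 2469) / (771 × 852) = 4510863 / 656892 = 6.86698
The odds of gout are about 6.87 times as high in the high intake group.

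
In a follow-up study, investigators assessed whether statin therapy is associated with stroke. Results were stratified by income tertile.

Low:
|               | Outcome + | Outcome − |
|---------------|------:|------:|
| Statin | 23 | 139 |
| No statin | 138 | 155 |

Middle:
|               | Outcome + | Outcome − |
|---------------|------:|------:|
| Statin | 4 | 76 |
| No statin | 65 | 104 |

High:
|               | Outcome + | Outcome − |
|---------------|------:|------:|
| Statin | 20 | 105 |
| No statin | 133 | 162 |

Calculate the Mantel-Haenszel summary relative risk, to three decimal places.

0.288

RR_MH = Σ(aᵢ·n₀ᵢ/nᵢ) / Σ(cᵢ·n₁ᵢ/nᵢ), with n₁ᵢ = aᵢ+bᵢ (exposed), n₀ᵢ = cᵢ+dᵢ (unexposed), nᵢ = n₁ᵢ+n₀ᵢ.
Stratum 1 (Low): n₁ = 162, n₀ = 293, n = 455; a·n₀/n = 23·293/455 = 14.8110; c·n₁/n = 138·162/455 = 49.1341
Stratum 2 (Middle): n₁ = 80, n₀ = 169, n = 249; a·n₀/n = 4·169/249 = 2.7149; c·n₁/n = 65·80/249 = 20.8835
Stratum 3 (High): n₁ = 125, n₀ = 295, n = 420; a·n₀/n = 20·295/420 = 14.0476; c·n₁/n = 133·125/420 = 39.5833
RR_MH = (14.8110 + 2.7149 + 14.0476) / (49.1341 + 20.8835 + 39.5833) = 31.5735 / 109.6009 = 0.28808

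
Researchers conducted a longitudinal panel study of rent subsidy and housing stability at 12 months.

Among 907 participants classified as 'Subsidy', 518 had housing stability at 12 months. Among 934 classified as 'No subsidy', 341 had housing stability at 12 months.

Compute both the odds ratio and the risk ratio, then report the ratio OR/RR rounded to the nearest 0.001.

1.480

From the description: a = 518, b = 389, c = 341, d = 593.
OR = (518·593)/(389·341) = 307174/132649 = 2.31569
Risk in exposed = 518/907 = 0.57111; risk in unexposed = 341/934 = 0.36510; RR = 1.56428
OR/RR = 2.31569 / 1.56428 = 1.48035
The outcome is not rare, so the OR lies further from 1 than the RR.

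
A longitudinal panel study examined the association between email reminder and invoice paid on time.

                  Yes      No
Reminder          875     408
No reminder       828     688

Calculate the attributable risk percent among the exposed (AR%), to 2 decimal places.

19.92

Cells: a = 875, b = 408, c = 828, d = 688.
Risk in exposed = 875/1283 = 0.68200; risk in unexposed = 828/1516 = 0.54617.
RR = 0.68200/0.54617 = 1.24868
AR% = (RR − 1)/RR × 100 = (1.24868 − 1)/1.24868 × 100 = 19.9153%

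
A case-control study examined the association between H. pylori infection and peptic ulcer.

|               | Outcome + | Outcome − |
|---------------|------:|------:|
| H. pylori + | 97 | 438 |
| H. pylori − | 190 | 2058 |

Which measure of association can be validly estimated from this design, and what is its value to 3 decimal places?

2.399

Cells: a = 97, b = 438, c = 190, d = 2058.
This is a case-control study: participants were sampled on outcome status, so risks in the source population cannot be estimated directly — relative risk is not valid here. The odds ratio is the appropriate measure.
OR = (a·d)/(b·c) = (97 × 2058) / (438 × 190) = 199626 / 83220 = 2.39877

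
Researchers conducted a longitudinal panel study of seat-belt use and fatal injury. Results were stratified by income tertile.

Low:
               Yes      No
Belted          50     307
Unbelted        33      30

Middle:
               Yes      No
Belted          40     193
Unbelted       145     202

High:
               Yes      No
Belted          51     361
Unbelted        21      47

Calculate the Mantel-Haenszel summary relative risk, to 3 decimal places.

RR_MH = Σ(aᵢ·n₀ᵢ/nᵢ) / Σ(cᵢ·n₁ᵢ/nᵢ), with n₁ᵢ = aᵢ+bᵢ (exposed), n₀ᵢ = cᵢ+dᵢ (unexposed), nᵢ = n₁ᵢ+n₀ᵢ.
Stratum 1 (Low): n₁ = 357, n₀ = 63, n = 420; a·n₀/n = 50·63/420 = 7.5000; c·n₁/n = 33·357/420 = 28.0500
Stratum 2 (Middle): n₁ = 233, n₀ = 347, n = 580; a·n₀/n = 40·347/580 = 23.9310; c·n₁/n = 145·233/580 = 58.2500
Stratum 3 (High): n₁ = 412, n₀ = 68, n = 480; a·n₀/n = 51·68/480 = 7.2250; c·n₁/n = 21·412/480 = 18.0250
RR_MH = (7.5000 + 23.9310 + 7.2250) / (28.0500 + 58.2500 + 18.0250) = 38.6560 / 104.3250 = 0.37053

0.371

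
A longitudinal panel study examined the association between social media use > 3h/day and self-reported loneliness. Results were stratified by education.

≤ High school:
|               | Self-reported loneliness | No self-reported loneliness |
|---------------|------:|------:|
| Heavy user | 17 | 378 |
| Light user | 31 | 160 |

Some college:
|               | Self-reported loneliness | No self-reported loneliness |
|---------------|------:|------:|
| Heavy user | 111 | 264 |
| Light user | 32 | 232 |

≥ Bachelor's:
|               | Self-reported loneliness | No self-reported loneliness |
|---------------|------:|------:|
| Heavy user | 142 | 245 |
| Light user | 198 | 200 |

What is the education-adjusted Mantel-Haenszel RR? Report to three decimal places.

RR_MH = Σ(aᵢ·n₀ᵢ/nᵢ) / Σ(cᵢ·n₁ᵢ/nᵢ), with n₁ᵢ = aᵢ+bᵢ (exposed), n₀ᵢ = cᵢ+dᵢ (unexposed), nᵢ = n₁ᵢ+n₀ᵢ.
Stratum 1 (≤ High school): n₁ = 395, n₀ = 191, n = 586; a·n₀/n = 17·191/586 = 5.5410; c·n₁/n = 31·395/586 = 20.8959
Stratum 2 (Some college): n₁ = 375, n₀ = 264, n = 639; a·n₀/n = 111·264/639 = 45.8592; c·n₁/n = 32·375/639 = 18.7793
Stratum 3 (≥ Bachelor's): n₁ = 387, n₀ = 398, n = 785; a·n₀/n = 142·398/785 = 71.9949; c·n₁/n = 198·387/785 = 97.6127
RR_MH = (5.5410 + 45.8592 + 71.9949) / (20.8959 + 18.7793 + 97.6127) = 123.3950 / 137.2880 = 0.89880

0.899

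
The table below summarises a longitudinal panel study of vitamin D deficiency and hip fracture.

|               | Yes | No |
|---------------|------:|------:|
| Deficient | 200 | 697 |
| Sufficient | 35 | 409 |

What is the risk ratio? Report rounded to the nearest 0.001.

Cells: a = 200, b = 697, c = 35, d = 409.
Risk in exposed = 200/897 = 0.22297; risk in unexposed = 35/444 = 0.07883.
RR = 0.22297 / 0.07883 = 2.82848
The risk among the exposed is 2.83 times that among the unexposed.

2.828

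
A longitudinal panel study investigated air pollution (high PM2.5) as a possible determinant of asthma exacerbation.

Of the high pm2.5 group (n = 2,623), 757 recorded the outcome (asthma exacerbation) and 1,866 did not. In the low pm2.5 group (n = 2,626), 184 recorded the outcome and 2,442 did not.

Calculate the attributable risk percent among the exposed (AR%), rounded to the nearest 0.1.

75.7

From the description: a = 757, b = 1866, c = 184, d = 2442.
Risk in exposed = 757/2623 = 0.28860; risk in unexposed = 184/2626 = 0.07007.
RR = 0.28860/0.07007 = 4.11884
AR% = (RR − 1)/RR × 100 = (4.11884 − 1)/4.11884 × 100 = 75.7213%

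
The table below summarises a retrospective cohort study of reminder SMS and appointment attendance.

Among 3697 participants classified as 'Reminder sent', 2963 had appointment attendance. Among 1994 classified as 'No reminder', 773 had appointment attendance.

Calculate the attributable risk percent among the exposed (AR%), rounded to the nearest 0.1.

From the description: a = 2963, b = 734, c = 773, d = 1221.
Risk in exposed = 2963/3697 = 0.80146; risk in unexposed = 773/1994 = 0.38766.
RR = 0.80146/0.38766 = 2.06742
AR% = (RR − 1)/RR × 100 = (2.06742 − 1)/2.06742 × 100 = 51.6304%

51.6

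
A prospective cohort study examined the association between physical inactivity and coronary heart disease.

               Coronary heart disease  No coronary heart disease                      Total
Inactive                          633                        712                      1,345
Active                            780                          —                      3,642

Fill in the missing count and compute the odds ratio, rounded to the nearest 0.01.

3.26

The missing cell is in the unexposed row: 3642 − 780 = 2862.
So a = 633, b = 712, c = 780, d = 2862.
OR = (a·d)/(b·c) = (633 × 2862) / (712 × 780) = 1811646 / 555360 = 3.26211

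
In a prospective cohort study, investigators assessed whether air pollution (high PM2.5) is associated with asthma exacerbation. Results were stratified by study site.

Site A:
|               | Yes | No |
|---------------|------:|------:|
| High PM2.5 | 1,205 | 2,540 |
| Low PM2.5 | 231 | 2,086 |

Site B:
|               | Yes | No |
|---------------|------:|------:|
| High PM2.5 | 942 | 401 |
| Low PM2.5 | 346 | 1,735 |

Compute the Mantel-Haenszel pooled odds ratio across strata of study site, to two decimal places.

OR_MH = Σ(aᵢdᵢ/nᵢ) / Σ(bᵢcᵢ/nᵢ), where nᵢ is the stratum total.
Stratum 1 (Site A): n = 6062; a·d/n = 1205·2086/6062 = 414.6536; b·c/n = 2540·231/6062 = 96.7898
Stratum 2 (Site B): n = 3424; a·d/n = 942·1735/3424 = 477.3277; b·c/n = 401·346/3424 = 40.5216
OR_MH = (414.6536 + 477.3277) / (96.7898 + 40.5216) = 891.9813 / 137.3115 = 6.49604

6.50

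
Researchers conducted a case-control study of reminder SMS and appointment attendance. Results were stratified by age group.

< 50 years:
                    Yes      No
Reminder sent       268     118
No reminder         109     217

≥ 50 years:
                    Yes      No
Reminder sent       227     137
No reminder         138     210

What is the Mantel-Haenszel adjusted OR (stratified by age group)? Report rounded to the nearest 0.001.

OR_MH = Σ(aᵢdᵢ/nᵢ) / Σ(bᵢcᵢ/nᵢ), where nᵢ is the stratum total.
Stratum 1 (< 50 years): n = 712; a·d/n = 268·217/712 = 81.6798; b·c/n = 118·109/712 = 18.0646
Stratum 2 (≥ 50 years): n = 712; a·d/n = 227·210/712 = 66.9522; b·c/n = 137·138/712 = 26.5534
OR_MH = (81.6798 + 66.9522) / (18.0646 + 26.5534) = 148.6320 / 44.6180 = 3.33121

3.331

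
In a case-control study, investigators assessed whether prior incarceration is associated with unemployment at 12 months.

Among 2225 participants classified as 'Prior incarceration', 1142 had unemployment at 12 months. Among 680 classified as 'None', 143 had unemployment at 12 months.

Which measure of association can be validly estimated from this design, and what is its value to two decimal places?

3.96

From the description: a = 1142, b = 1083, c = 143, d = 537.
This is a case-control study: participants were sampled on outcome status, so risks in the source population cannot be estimated directly — relative risk is not valid here. The odds ratio is the appropriate measure.
OR = (a·d)/(b·c) = (1142 × 537) / (1083 × 143) = 613254 / 154869 = 3.95982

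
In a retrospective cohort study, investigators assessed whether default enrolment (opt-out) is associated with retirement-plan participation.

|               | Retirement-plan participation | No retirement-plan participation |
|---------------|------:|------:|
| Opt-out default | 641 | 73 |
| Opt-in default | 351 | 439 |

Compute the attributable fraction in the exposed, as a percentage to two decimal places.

50.51

Cells: a = 641, b = 73, c = 351, d = 439.
Risk in exposed = 641/714 = 0.89776; risk in unexposed = 351/790 = 0.44430.
RR = 0.89776/0.44430 = 2.02060
AR% = (RR − 1)/RR × 100 = (2.02060 − 1)/2.02060 × 100 = 50.5097%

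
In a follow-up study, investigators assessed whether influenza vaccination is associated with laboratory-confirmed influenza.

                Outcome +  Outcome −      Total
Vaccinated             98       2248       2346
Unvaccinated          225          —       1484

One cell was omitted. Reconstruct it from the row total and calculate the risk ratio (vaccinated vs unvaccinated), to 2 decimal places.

0.28

The missing cell is in the unexposed row: 1484 − 225 = 1259.
So a = 98, b = 2248, c = 225, d = 1259.
RR = [a/(a+b)] / [c/(c+d)] = (98/2346) / (225/1484) = 0.04177/0.15162 = 0.27552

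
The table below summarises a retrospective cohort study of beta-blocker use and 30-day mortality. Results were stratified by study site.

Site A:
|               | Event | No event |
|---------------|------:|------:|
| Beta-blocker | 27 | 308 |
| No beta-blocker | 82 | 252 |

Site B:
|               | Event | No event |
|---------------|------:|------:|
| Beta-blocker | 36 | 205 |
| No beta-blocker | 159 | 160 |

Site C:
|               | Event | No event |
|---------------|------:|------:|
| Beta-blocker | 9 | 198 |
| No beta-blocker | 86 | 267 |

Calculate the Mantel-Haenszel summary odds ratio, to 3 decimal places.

OR_MH = Σ(aᵢdᵢ/nᵢ) / Σ(bᵢcᵢ/nᵢ), where nᵢ is the stratum total.
Stratum 1 (Site A): n = 669; a·d/n = 27·252/669 = 10.1704; b·c/n = 308·82/669 = 37.7519
Stratum 2 (Site B): n = 560; a·d/n = 36·160/560 = 10.2857; b·c/n = 205·159/560 = 58.2054
Stratum 3 (Site C): n = 560; a·d/n = 9·267/560 = 4.2911; b·c/n = 198·86/560 = 30.4071
OR_MH = (10.1704 + 10.2857 + 4.2911) / (37.7519 + 58.2054 + 30.4071) = 24.7472 / 126.3644 = 0.19584

0.196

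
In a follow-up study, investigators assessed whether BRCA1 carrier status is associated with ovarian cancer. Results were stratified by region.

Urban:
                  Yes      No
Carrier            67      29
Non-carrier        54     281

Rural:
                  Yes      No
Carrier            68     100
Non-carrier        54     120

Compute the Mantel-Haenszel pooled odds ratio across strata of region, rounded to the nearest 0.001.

3.477

OR_MH = Σ(aᵢdᵢ/nᵢ) / Σ(bᵢcᵢ/nᵢ), where nᵢ is the stratum total.
Stratum 1 (Urban): n = 431; a·d/n = 67·281/431 = 43.6821; b·c/n = 29·54/431 = 3.6334
Stratum 2 (Rural): n = 342; a·d/n = 68·120/342 = 23.8596; b·c/n = 100·54/342 = 15.7895
OR_MH = (43.6821 + 23.8596) / (3.6334 + 15.7895) = 67.5418 / 19.4229 = 3.47743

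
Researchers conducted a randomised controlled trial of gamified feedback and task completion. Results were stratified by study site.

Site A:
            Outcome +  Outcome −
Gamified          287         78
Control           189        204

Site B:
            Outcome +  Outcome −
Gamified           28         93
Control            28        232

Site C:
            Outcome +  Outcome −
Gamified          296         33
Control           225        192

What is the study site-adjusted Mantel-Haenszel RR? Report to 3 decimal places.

RR_MH = Σ(aᵢ·n₀ᵢ/nᵢ) / Σ(cᵢ·n₁ᵢ/nᵢ), with n₁ᵢ = aᵢ+bᵢ (exposed), n₀ᵢ = cᵢ+dᵢ (unexposed), nᵢ = n₁ᵢ+n₀ᵢ.
Stratum 1 (Site A): n₁ = 365, n₀ = 393, n = 758; a·n₀/n = 287·393/758 = 148.8008; c·n₁/n = 189·365/758 = 91.0092
Stratum 2 (Site B): n₁ = 121, n₀ = 260, n = 381; a·n₀/n = 28·260/381 = 19.1076; c·n₁/n = 28·121/381 = 8.8924
Stratum 3 (Site C): n₁ = 329, n₀ = 417, n = 746; a·n₀/n = 296·417/746 = 165.4584; c·n₁/n = 225·329/746 = 99.2292
RR_MH = (148.8008 + 19.1076 + 165.4584) / (91.0092 + 8.8924 + 99.2292) = 333.3668 / 199.1308 = 1.67411

1.674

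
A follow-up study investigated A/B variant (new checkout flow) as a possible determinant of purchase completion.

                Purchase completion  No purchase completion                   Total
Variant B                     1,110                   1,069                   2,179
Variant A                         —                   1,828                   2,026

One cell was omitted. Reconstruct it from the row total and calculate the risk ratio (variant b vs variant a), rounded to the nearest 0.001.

5.212

The missing cell is in the unexposed row: 2026 − 1828 = 198.
So a = 1110, b = 1069, c = 198, d = 1828.
RR = [a/(a+b)] / [c/(c+d)] = (1110/2179) / (198/2026) = 0.50941/0.09773 = 5.21243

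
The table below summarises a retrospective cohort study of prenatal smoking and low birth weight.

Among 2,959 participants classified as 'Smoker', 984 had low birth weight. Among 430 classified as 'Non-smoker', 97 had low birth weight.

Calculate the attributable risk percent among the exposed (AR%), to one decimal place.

From the description: a = 984, b = 1975, c = 97, d = 333.
Risk in exposed = 984/2959 = 0.33254; risk in unexposed = 97/430 = 0.22558.
RR = 0.33254/0.22558 = 1.47417
AR% = (RR − 1)/RR × 100 = (1.47417 − 1)/1.47417 × 100 = 32.1651%

32.2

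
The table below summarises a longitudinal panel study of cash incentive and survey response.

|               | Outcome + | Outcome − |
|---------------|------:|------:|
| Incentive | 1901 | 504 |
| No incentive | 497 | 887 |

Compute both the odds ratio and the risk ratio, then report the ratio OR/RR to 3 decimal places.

3.058

Cells: a = 1901, b = 504, c = 497, d = 887.
OR = (1901·887)/(504·497) = 1686187/250488 = 6.73161
Risk in exposed = 1901/2405 = 0.79044; risk in unexposed = 497/1384 = 0.35910; RR = 2.20114
OR/RR = 6.73161 / 2.20114 = 3.05824
The outcome is not rare, so the OR lies further from 1 than the RR.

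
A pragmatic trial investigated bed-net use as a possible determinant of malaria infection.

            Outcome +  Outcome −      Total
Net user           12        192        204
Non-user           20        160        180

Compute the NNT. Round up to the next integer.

Risk in treated group = 12/204 = 0.05882; risk in control = 20/180 = 0.11111.
Absolute risk reduction = 0.11111 − 0.05882 = 0.05229
NNT = 1 / ARR = 1 / 0.05229 = 19.125 → round up → 20

20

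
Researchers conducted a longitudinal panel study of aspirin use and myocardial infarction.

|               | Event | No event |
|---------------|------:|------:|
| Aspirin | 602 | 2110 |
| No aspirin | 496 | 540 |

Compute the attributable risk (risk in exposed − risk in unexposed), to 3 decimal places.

-0.257

Cells: a = 602, b = 2110, c = 496, d = 540.
Risk in exposed = 602/2712 = 0.221976; risk in unexposed = 496/1036 = 0.478764.
Risk difference = 0.221976 − 0.478764 = -0.256788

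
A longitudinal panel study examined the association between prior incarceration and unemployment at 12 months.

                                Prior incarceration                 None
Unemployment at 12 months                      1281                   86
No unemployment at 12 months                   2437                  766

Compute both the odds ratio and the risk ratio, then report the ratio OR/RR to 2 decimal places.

1.37

Reading the table with exposure as columns: a = 1281 (Prior incarceration, case), b = 2437 (Prior incarceration, non-case), c = 86 (None, case), d = 766.
OR = (1281·766)/(2437·86) = 981246/209582 = 4.68192
Risk in exposed = 1281/3718 = 0.34454; risk in unexposed = 86/852 = 0.10094; RR = 3.41335
OR/RR = 4.68192 / 3.41335 = 1.37165
The outcome is not rare, so the OR lies further from 1 than the RR.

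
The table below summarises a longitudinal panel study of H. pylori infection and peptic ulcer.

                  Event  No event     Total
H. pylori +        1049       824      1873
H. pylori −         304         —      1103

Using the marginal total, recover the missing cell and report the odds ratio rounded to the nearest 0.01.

3.35

The missing cell is in the unexposed row: 1103 − 304 = 799.
So a = 1049, b = 824, c = 304, d = 799.
OR = (a·d)/(b·c) = (1049 × 799) / (824 × 304) = 838151 / 250496 = 3.34597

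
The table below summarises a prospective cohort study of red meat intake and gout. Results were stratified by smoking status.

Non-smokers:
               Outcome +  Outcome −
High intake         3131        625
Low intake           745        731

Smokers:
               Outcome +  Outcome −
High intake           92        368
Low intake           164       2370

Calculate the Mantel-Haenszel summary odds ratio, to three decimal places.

4.675

OR_MH = Σ(aᵢdᵢ/nᵢ) / Σ(bᵢcᵢ/nᵢ), where nᵢ is the stratum total.
Stratum 1 (Non-smokers): n = 5232; a·d/n = 3131·731/5232 = 437.4543; b·c/n = 625·745/5232 = 88.9956
Stratum 2 (Smokers): n = 2994; a·d/n = 92·2370/2994 = 72.8257; b·c/n = 368·164/2994 = 20.1576
OR_MH = (437.4543 + 72.8257) / (88.9956 + 20.1576) = 510.2800 / 109.1533 = 4.67489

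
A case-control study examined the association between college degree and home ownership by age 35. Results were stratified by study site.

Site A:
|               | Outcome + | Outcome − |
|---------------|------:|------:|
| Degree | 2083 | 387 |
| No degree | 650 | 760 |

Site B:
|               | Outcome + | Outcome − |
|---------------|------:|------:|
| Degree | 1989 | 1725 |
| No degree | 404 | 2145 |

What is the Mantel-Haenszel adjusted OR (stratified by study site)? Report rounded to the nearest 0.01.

OR_MH = Σ(aᵢdᵢ/nᵢ) / Σ(bᵢcᵢ/nᵢ), where nᵢ is the stratum total.
Stratum 1 (Site A): n = 3880; a·d/n = 2083·760/3880 = 408.0103; b·c/n = 387·650/3880 = 64.8325
Stratum 2 (Site B): n = 6263; a·d/n = 1989·2145/6263 = 681.2079; b·c/n = 1725·404/6263 = 111.2726
OR_MH = (408.0103 + 681.2079) / (64.8325 + 111.2726) = 1089.2182 / 176.1050 = 6.18505

6.19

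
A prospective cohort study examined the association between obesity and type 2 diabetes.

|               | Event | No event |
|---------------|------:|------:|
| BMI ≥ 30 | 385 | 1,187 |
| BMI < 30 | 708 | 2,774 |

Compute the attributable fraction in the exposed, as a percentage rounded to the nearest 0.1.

17.0

Cells: a = 385, b = 1187, c = 708, d = 2774.
Risk in exposed = 385/1572 = 0.24491; risk in unexposed = 708/3482 = 0.20333.
RR = 0.24491/0.20333 = 1.20449
AR% = (RR − 1)/RR × 100 = (1.20449 − 1)/1.20449 × 100 = 16.9774%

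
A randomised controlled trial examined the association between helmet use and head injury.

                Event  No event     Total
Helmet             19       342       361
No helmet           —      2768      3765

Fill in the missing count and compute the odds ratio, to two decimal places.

0.15

The missing cell is in the unexposed row: 3765 − 2768 = 997.
So a = 19, b = 342, c = 997, d = 2768.
OR = (a·d)/(b·c) = (19 × 2768) / (342 × 997) = 52592 / 340974 = 0.15424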